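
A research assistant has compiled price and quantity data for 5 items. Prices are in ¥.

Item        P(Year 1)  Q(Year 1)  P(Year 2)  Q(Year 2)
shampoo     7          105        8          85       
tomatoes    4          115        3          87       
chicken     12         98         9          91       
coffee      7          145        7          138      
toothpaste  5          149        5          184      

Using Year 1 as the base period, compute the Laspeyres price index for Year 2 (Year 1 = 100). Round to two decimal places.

92.64

Laspeyres price index uses base-period quantities as weights.
ΣP(Year 2)·Q(Year 1) = 8×105 + 3×115 + 9×98 + 7×145 + 5×149 = 840 + 345 + 882 + 1015 + 745 = 3827
ΣP(Year 1)·Q(Year 1) = 7×105 + 4×115 + 12×98 + 7×145 + 5×149 = 735 + 460 + 1176 + 1015 + 745 = 4131
Index = 3827 / 4131 × 100 = 92.6410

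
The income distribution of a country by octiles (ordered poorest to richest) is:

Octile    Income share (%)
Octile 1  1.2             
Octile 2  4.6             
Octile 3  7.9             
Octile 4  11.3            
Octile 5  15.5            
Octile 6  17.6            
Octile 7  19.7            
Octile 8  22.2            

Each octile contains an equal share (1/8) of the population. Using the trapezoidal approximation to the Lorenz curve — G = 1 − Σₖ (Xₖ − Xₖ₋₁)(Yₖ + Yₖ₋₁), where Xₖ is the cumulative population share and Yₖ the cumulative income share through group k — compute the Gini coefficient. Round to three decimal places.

0.320

Cumulative income shares Yₖ: 0.0120, 0.0580, 0.1370, 0.2500, 0.4050, 0.5810, 0.7780, 1.0000
Σ (Xₖ−Xₖ₋₁)(Yₖ+Yₖ₋₁) = (1/8)(0.0120+0.0000) + (1/8)(0.0580+0.0120) + (1/8)(0.1370+0.0580) + (1/8)(0.2500+0.1370) + (1/8)(0.4050+0.2500) + (1/8)(0.5810+0.4050) + (1/8)(0.7780+0.5810) + (1/8)(1.0000+0.7780)
  = 0.0015 + 0.0087 + 0.0244 + 0.0484 + 0.0819 + 0.1233 + 0.1699 + 0.2223 = 0.6803
G = 1 − 0.6803 = 0.3197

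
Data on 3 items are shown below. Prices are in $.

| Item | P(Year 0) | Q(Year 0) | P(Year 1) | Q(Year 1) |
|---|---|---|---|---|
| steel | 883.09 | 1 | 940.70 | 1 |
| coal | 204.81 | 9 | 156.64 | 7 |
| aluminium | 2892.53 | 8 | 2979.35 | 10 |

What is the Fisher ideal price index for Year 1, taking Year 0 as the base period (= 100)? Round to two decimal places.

Laspeyres component (base-period weights):
ΣP(Year 1)Q(Year 0) = 940.70×1 + 156.64×9 + 2979.35×8 = 940.7 + 1409.76 + 23834.8 = 26185.26
ΣP(Year 0)Q(Year 0) = 883.09×1 + 204.81×9 + 2892.53×8 = 883.09 + 1843.29 + 23140.24 = 25866.62
L = 26185.26 / 25866.62 × 100 = 101.2319
Paasche component (current-period weights):
ΣP(Year 1)Q(Year 1) = 940.70×1 + 156.64×7 + 2979.35×10 = 940.7 + 1096.48 + 29793.5 = 31830.68
ΣP(Year 0)Q(Year 1) = 883.09×1 + 204.81×7 + 2892.53×10 = 883.09 + 1433.67 + 28925.3 = 31242.06
P = 31830.68 / 31242.06 × 100 = 101.8841
Fisher = √(L × P) = √(101.2319 × 101.8841) = 101.5574

101.56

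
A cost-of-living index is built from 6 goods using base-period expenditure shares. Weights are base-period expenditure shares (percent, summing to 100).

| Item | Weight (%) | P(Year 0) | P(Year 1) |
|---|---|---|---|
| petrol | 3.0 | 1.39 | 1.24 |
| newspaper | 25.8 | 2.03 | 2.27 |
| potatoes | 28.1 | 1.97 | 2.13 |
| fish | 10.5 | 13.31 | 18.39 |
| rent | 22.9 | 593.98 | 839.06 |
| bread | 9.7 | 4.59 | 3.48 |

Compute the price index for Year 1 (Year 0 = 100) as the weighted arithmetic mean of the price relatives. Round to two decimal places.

116.12

petrol: 3.0 × (1.24/1.39) = 3.0 × 0.892086 = 2.6763
newspaper: 25.8 × (2.27/2.03) = 25.8 × 1.118227 = 28.8502
potatoes: 28.1 × (2.13/1.97) = 28.1 × 1.081218 = 30.3822
fish: 10.5 × (18.39/13.31) = 10.5 × 1.381668 = 14.5075
rent: 22.9 × (839.06/593.98) = 22.9 × 1.412606 = 32.3487
bread: 9.7 × (3.48/4.59) = 9.7 × 0.758170 = 7.3542
Index = Σ wᵢ·(p₁ᵢ/p₀ᵢ) = 2.6763 + 28.8502 + 30.3822 + 14.5075 + 32.3487 + 7.3542 = 116.1192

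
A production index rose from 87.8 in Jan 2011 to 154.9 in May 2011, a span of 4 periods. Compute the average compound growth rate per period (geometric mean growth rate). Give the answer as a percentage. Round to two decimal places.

15.25%

Growth factor = (154.9/87.8)^(1/4) = (1.764237)^(1/4) = 1.152495
Growth rate = 1.152495 − 1 = 0.152495 = 15.2495%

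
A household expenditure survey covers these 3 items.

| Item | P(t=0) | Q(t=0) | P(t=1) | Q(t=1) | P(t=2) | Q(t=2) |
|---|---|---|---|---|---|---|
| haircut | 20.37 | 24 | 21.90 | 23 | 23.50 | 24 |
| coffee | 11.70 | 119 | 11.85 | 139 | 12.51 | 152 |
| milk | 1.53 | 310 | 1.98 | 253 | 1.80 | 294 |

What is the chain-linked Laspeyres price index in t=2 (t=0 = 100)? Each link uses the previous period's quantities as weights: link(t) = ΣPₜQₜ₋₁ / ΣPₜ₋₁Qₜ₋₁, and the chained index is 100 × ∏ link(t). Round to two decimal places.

111.63

Link t=0→t=1:
ΣP(t=1)Q(t=0) = 21.90×24 + 11.85×119 + 1.98×310 = 525.6 + 1410.15 + 613.8 = 2549.55
ΣP(t=0)Q(t=0) = 20.37×24 + 11.70×119 + 1.53×310 = 488.88 + 1392.3 + 474.3 = 2355.48
link = 2549.55/2355.48 = 1.082391
Link t=1→t=2:
ΣP(t=2)Q(t=1) = 23.50×23 + 12.51×139 + 1.80×253 = 540.5 + 1738.89 + 455.4 = 2734.79
ΣP(t=1)Q(t=1) = 21.90×23 + 11.85×139 + 1.98×253 = 503.7 + 1647.15 + 500.94 = 2651.79
link = 2734.79/2651.79 = 1.031300
Chained index = 100 × 1.082391 × 1.031300 = 111.6269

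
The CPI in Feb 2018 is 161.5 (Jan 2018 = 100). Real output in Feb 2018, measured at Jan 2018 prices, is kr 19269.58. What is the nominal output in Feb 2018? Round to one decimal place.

31120.4

Nominal = Real × (Index/100) = 19269.58 × (161.5/100)
        = 19269.58 × 1.615 = 31120.3717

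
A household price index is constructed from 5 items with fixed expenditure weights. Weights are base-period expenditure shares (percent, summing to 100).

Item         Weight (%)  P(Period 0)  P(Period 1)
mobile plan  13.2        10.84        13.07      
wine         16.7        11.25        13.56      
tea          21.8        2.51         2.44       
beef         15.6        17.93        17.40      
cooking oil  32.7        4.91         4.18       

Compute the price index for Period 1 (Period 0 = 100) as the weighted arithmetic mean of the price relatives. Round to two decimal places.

100.21

mobile plan: 13.2 × (13.07/10.84) = 13.2 × 1.205720 = 15.9155
wine: 16.7 × (13.56/11.25) = 16.7 × 1.205333 = 20.1291
tea: 21.8 × (2.44/2.51) = 21.8 × 0.972112 = 21.1920
beef: 15.6 × (17.40/17.93) = 15.6 × 0.970441 = 15.1389
cooking oil: 32.7 × (4.18/4.91) = 32.7 × 0.851324 = 27.8383
Index = Σ wᵢ·(p₁ᵢ/p₀ᵢ) = 15.9155 + 20.1291 + 21.1920 + 15.1389 + 27.8383 = 100.2138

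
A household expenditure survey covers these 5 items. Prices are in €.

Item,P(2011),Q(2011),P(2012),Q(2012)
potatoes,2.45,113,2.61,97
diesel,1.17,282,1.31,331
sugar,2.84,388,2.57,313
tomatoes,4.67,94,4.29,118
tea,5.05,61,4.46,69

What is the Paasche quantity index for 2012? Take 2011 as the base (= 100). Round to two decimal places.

Paasche quantity index uses current-period prices as weights.
ΣP(2012)·Q(2012) = 2.61×97 + 1.31×331 + 2.57×313 + 4.29×118 + 4.46×69 = 253.17 + 433.61 + 804.41 + 506.22 + 307.74 = 2305.15
ΣP(2012)·Q(2011) = 2.61×113 + 1.31×282 + 2.57×388 + 4.29×94 + 4.46×61 = 294.93 + 369.42 + 997.16 + 403.26 + 272.06 = 2336.83
Index = 2305.15 / 2336.83 × 100 = 98.6443

98.64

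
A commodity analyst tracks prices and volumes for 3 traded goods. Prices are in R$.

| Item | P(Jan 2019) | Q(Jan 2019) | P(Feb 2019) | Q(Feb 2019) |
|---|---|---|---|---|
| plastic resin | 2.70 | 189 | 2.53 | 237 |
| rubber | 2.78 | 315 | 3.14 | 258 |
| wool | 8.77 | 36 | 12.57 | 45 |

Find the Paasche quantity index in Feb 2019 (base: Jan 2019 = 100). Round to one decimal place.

102.9

Paasche quantity index uses current-period prices as weights.
ΣP(Feb 2019)·Q(Feb 2019) = 2.53×237 + 3.14×258 + 12.57×45 = 599.61 + 810.12 + 565.65 = 1975.38
ΣP(Feb 2019)·Q(Jan 2019) = 2.53×189 + 3.14×315 + 12.57×36 = 478.17 + 989.1 + 452.52 = 1919.79
Index = 1975.38 / 1919.79 × 100 = 102.8956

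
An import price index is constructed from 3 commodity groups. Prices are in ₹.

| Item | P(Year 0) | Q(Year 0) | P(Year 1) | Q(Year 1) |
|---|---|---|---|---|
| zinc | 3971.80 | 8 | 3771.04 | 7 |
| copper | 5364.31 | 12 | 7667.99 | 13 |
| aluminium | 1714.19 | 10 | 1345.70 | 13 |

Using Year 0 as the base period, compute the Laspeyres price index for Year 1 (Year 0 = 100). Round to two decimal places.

119.73

Laspeyres price index uses base-period quantities as weights.
ΣP(Year 1)·Q(Year 0) = 3771.04×8 + 7667.99×12 + 1345.70×10 = 30168.32 + 92015.88 + 13457 = 135641.2
ΣP(Year 0)·Q(Year 0) = 3971.80×8 + 5364.31×12 + 1714.19×10 = 31774.4 + 64371.72 + 17141.9 = 113288.02
Index = 135641.2 / 113288.02 × 100 = 119.7313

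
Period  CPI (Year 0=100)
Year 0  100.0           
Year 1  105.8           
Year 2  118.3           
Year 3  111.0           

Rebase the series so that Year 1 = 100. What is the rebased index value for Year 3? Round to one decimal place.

104.9

Rebased(Year 3) = 111.0 / 105.8 × 100 = 104.9149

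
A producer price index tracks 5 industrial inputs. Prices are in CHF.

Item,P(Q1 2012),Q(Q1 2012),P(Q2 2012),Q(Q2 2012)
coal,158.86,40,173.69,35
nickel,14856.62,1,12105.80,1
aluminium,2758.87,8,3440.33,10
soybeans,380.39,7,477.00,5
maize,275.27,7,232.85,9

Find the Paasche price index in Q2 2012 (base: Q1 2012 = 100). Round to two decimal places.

Paasche price index uses current-period quantities as weights.
ΣP(Q2 2012)·Q(Q2 2012) = 173.69×35 + 12105.80×1 + 3440.33×10 + 477.00×5 + 232.85×9 = 6079.15 + 12105.8 + 34403.3 + 2385 + 2095.65 = 57068.9
ΣP(Q1 2012)·Q(Q2 2012) = 158.86×35 + 14856.62×1 + 2758.87×10 + 380.39×5 + 275.27×9 = 5560.1 + 14856.62 + 27588.7 + 1901.95 + 2477.43 = 52384.8
Index = 57068.9 / 52384.8 × 100 = 108.9417

108.94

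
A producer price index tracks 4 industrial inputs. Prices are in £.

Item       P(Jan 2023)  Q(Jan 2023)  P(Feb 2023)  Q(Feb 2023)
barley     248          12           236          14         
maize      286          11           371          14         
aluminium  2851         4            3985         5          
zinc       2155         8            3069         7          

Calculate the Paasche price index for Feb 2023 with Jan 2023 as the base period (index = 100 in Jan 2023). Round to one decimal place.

135.6

Paasche price index uses current-period quantities as weights.
ΣP(Feb 2023)·Q(Feb 2023) = 236×14 + 371×14 + 3985×5 + 3069×7 = 3304 + 5194 + 19925 + 21483 = 49906
ΣP(Jan 2023)·Q(Feb 2023) = 248×14 + 286×14 + 2851×5 + 2155×7 = 3472 + 4004 + 14255 + 15085 = 36816
Index = 49906 / 36816 × 100 = 135.5552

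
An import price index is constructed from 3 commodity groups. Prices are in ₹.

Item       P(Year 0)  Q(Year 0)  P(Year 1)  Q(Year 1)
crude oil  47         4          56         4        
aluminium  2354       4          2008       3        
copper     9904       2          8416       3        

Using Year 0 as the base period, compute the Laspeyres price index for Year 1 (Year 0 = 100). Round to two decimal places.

Laspeyres price index uses base-period quantities as weights.
ΣP(Year 1)·Q(Year 0) = 56×4 + 2008×4 + 8416×2 = 224 + 8032 + 16832 = 25088
ΣP(Year 0)·Q(Year 0) = 47×4 + 2354×4 + 9904×2 = 188 + 9416 + 19808 = 29412
Index = 25088 / 29412 × 100 = 85.2985

85.30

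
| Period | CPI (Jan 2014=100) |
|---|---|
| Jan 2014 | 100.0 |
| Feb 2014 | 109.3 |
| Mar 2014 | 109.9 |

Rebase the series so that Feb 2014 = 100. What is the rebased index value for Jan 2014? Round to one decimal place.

91.5

Rebased(Jan 2014) = 100.0 / 109.3 × 100 = 91.4913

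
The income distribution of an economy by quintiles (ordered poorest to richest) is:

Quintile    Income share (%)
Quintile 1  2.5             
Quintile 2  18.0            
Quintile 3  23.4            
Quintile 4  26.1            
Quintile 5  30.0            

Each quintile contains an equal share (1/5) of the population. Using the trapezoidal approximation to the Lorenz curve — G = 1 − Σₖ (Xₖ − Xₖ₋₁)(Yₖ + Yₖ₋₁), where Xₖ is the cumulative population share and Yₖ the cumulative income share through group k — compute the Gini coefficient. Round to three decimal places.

0.252

Cumulative income shares Yₖ: 0.0250, 0.2050, 0.4390, 0.7000, 1.0000
Σ (Xₖ−Xₖ₋₁)(Yₖ+Yₖ₋₁) = (1/5)(0.0250+0.0000) + (1/5)(0.2050+0.0250) + (1/5)(0.4390+0.2050) + (1/5)(0.7000+0.4390) + (1/5)(1.0000+0.7000)
  = 0.0050 + 0.0460 + 0.1288 + 0.2278 + 0.3400 = 0.7476
G = 1 − 0.7476 = 0.2524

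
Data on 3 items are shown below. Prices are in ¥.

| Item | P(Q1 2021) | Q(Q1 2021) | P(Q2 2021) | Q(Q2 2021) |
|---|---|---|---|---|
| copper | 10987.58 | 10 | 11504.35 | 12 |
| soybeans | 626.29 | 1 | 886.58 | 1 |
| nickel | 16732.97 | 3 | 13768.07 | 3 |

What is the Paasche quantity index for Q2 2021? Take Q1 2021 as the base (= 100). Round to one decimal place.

114.6

Paasche quantity index uses current-period prices as weights.
ΣP(Q2 2021)·Q(Q2 2021) = 11504.35×12 + 886.58×1 + 13768.07×3 = 138052.2 + 886.58 + 41304.21 = 180242.99
ΣP(Q2 2021)·Q(Q1 2021) = 11504.35×10 + 886.58×1 + 13768.07×3 = 115043.5 + 886.58 + 41304.21 = 157234.29
Index = 180242.99 / 157234.29 × 100 = 114.6334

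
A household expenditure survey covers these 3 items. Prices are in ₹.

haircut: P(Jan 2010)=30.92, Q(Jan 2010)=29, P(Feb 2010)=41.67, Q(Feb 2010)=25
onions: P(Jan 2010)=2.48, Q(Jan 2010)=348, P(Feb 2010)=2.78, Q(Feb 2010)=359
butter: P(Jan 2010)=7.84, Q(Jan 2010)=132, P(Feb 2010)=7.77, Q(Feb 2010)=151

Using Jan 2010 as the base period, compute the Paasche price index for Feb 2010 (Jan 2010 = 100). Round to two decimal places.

112.85

Paasche price index uses current-period quantities as weights.
ΣP(Feb 2010)·Q(Feb 2010) = 41.67×25 + 2.78×359 + 7.77×151 = 1041.75 + 998.02 + 1173.27 = 3213.04
ΣP(Jan 2010)·Q(Feb 2010) = 30.92×25 + 2.48×359 + 7.84×151 = 773 + 890.32 + 1183.84 = 2847.16
Index = 3213.04 / 2847.16 × 100 = 112.8507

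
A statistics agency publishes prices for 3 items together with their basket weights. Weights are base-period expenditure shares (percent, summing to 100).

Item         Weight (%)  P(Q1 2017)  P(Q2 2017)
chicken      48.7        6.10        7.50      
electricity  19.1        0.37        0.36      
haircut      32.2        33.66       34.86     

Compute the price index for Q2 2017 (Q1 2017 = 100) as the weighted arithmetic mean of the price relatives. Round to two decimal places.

111.81

chicken: 48.7 × (7.50/6.10) = 48.7 × 1.229508 = 59.8770
electricity: 19.1 × (0.36/0.37) = 19.1 × 0.972973 = 18.5838
haircut: 32.2 × (34.86/33.66) = 32.2 × 1.035651 = 33.3480
Index = Σ wᵢ·(p₁ᵢ/p₀ᵢ) = 59.8770 + 18.5838 + 33.3480 = 111.8088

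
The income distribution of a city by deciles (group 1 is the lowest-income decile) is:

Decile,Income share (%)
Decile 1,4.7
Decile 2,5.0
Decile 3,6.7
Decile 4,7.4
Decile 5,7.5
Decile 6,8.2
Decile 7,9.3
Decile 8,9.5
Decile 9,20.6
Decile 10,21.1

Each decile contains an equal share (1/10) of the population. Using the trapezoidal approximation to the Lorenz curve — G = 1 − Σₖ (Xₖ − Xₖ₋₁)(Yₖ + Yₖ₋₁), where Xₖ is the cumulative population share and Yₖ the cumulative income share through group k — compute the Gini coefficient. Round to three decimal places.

0.277

Cumulative income shares Yₖ: 0.0470, 0.0970, 0.1640, 0.2380, 0.3130, 0.3950, 0.4880, 0.5830, 0.7890, 1.0000
Σ (Xₖ−Xₖ₋₁)(Yₖ+Yₖ₋₁) = (1/10)(0.0470+0.0000) + (1/10)(0.0970+0.0470) + (1/10)(0.1640+0.0970) + (1/10)(0.2380+0.1640) + (1/10)(0.3130+0.2380) + (1/10)(0.3950+0.3130) + (1/10)(0.4880+0.3950) + (1/10)(0.5830+0.4880) + (1/10)(0.7890+0.5830) + (1/10)(1.0000+0.7890)
  = 0.0047 + 0.0144 + 0.0261 + 0.0402 + 0.0551 + 0.0708 + 0.0883 + 0.1071 + 0.1372 + 0.1789 = 0.7228
G = 1 − 0.7228 = 0.2772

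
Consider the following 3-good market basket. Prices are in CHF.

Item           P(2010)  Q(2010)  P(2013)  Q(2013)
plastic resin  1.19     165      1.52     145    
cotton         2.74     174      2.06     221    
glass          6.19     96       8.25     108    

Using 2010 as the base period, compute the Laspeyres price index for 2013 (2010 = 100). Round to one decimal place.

110.6

Laspeyres price index uses base-period quantities as weights.
ΣP(2013)·Q(2010) = 1.52×165 + 2.06×174 + 8.25×96 = 250.8 + 358.44 + 792 = 1401.24
ΣP(2010)·Q(2010) = 1.19×165 + 2.74×174 + 6.19×96 = 196.35 + 476.76 + 594.24 = 1267.35
Index = 1401.24 / 1267.35 × 100 = 110.5646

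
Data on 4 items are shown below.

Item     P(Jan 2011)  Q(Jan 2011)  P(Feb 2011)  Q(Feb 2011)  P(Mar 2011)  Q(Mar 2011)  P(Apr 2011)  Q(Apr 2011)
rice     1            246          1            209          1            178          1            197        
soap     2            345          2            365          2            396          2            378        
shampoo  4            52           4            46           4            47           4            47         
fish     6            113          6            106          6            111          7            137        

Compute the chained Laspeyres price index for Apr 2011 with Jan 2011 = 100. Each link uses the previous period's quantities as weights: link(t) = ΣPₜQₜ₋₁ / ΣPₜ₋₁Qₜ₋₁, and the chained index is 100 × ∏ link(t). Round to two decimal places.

106.09

Link Jan 2011→Feb 2011:
ΣP(Feb 2011)Q(Jan 2011) = 1×246 + 2×345 + 4×52 + 6×113 = 246 + 690 + 208 + 678 = 1822
ΣP(Jan 2011)Q(Jan 2011) = 1×246 + 2×345 + 4×52 + 6×113 = 246 + 690 + 208 + 678 = 1822
link = 1822/1822 = 1.000000
Link Feb 2011→Mar 2011:
ΣP(Mar 2011)Q(Feb 2011) = 1×209 + 2×365 + 4×46 + 6×106 = 209 + 730 + 184 + 636 = 1759
ΣP(Feb 2011)Q(Feb 2011) = 1×209 + 2×365 + 4×46 + 6×106 = 209 + 730 + 184 + 636 = 1759
link = 1759/1759 = 1.000000
Link Mar 2011→Apr 2011:
ΣP(Apr 2011)Q(Mar 2011) = 1×178 + 2×396 + 4×47 + 7×111 = 178 + 792 + 188 + 777 = 1935
ΣP(Mar 2011)Q(Mar 2011) = 1×178 + 2×396 + 4×47 + 6×111 = 178 + 792 + 188 + 666 = 1824
link = 1935/1824 = 1.060855
Chained index = 100 × 1.000000 × 1.000000 × 1.060855 = 106.0855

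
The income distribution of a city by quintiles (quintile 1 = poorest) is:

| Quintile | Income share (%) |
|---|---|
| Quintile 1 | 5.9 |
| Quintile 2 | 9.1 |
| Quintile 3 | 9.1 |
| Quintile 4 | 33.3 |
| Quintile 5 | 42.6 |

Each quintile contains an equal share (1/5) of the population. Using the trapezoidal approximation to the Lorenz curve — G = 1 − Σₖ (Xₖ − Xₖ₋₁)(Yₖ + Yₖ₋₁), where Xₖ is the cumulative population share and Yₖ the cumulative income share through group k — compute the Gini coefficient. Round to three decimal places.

Cumulative income shares Yₖ: 0.0590, 0.1500, 0.2410, 0.5740, 1.0000
Σ (Xₖ−Xₖ₋₁)(Yₖ+Yₖ₋₁) = (1/5)(0.0590+0.0000) + (1/5)(0.1500+0.0590) + (1/5)(0.2410+0.1500) + (1/5)(0.5740+0.2410) + (1/5)(1.0000+0.5740)
  = 0.0118 + 0.0418 + 0.0782 + 0.1630 + 0.3148 = 0.6096
G = 1 − 0.6096 = 0.3904

0.390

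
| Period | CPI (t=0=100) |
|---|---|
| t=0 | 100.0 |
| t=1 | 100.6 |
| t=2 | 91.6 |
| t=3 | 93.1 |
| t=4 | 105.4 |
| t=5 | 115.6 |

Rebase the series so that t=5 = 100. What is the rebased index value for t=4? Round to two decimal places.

91.18

Rebased(t=4) = 105.4 / 115.6 × 100 = 91.1765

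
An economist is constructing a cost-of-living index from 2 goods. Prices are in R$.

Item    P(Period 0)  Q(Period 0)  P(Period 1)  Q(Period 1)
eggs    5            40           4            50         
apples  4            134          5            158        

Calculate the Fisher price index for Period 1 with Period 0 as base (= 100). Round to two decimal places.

112.51

Laspeyres component (base-period weights):
ΣP(Period 1)Q(Period 0) = 4×40 + 5×134 = 160 + 670 = 830
ΣP(Period 0)Q(Period 0) = 5×40 + 4×134 = 200 + 536 = 736
L = 830 / 736 × 100 = 112.7717
Paasche component (current-period weights):
ΣP(Period 1)Q(Period 1) = 4×50 + 5×158 = 200 + 790 = 990
ΣP(Period 0)Q(Period 1) = 5×50 + 4×158 = 250 + 632 = 882
P = 990 / 882 × 100 = 112.2449
Fisher = √(L × P) = √(112.7717 × 112.2449) = 112.5080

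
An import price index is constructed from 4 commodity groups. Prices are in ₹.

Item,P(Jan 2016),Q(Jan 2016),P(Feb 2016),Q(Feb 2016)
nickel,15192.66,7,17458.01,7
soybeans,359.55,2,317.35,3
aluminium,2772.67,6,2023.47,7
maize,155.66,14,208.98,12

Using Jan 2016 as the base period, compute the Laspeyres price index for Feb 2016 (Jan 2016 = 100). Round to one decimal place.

109.6

Laspeyres price index uses base-period quantities as weights.
ΣP(Feb 2016)·Q(Jan 2016) = 17458.01×7 + 317.35×2 + 2023.47×6 + 208.98×14 = 122206.07 + 634.7 + 12140.82 + 2925.72 = 137907.31
ΣP(Jan 2016)·Q(Jan 2016) = 15192.66×7 + 359.55×2 + 2772.67×6 + 155.66×14 = 106348.62 + 719.1 + 16636.02 + 2179.24 = 125882.98
Index = 137907.31 / 125882.98 × 100 = 109.5520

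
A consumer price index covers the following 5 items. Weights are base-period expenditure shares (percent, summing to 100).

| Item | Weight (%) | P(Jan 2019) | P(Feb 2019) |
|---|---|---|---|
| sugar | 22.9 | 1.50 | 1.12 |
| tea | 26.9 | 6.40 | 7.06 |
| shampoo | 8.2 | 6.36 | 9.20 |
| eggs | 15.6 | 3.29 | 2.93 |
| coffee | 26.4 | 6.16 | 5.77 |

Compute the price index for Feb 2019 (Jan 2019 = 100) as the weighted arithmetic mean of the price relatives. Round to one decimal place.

sugar: 22.9 × (1.12/1.50) = 22.9 × 0.746667 = 17.0987
tea: 26.9 × (7.06/6.40) = 26.9 × 1.103125 = 29.6741
shampoo: 8.2 × (9.20/6.36) = 8.2 × 1.446541 = 11.8616
eggs: 15.6 × (2.93/3.29) = 15.6 × 0.890578 = 13.8930
coffee: 26.4 × (5.77/6.16) = 26.4 × 0.936688 = 24.7286
Index = Σ wᵢ·(p₁ᵢ/p₀ᵢ) = 17.0987 + 29.6741 + 11.8616 + 13.8930 + 24.7286 = 97.2559

97.3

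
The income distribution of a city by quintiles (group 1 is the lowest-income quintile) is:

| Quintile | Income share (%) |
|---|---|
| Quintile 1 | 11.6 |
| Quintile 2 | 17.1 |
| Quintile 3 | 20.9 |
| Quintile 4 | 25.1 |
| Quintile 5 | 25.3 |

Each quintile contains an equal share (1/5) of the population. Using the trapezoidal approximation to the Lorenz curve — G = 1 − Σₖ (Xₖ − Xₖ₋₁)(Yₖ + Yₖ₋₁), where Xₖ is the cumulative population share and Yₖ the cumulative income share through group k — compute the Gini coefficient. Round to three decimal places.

0.142

Cumulative income shares Yₖ: 0.1160, 0.2870, 0.4960, 0.7470, 1.0000
Σ (Xₖ−Xₖ₋₁)(Yₖ+Yₖ₋₁) = (1/5)(0.1160+0.0000) + (1/5)(0.2870+0.1160) + (1/5)(0.4960+0.2870) + (1/5)(0.7470+0.4960) + (1/5)(1.0000+0.7470)
  = 0.0232 + 0.0806 + 0.1566 + 0.2486 + 0.3494 = 0.8584
G = 1 − 0.8584 = 0.1416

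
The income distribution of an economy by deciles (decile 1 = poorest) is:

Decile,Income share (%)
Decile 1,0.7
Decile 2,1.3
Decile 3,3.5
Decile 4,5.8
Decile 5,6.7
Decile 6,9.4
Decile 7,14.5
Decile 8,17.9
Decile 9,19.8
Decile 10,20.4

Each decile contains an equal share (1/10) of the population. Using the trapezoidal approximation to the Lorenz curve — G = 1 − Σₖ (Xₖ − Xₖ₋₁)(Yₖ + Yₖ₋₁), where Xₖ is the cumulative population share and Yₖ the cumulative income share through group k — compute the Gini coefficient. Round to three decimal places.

Cumulative income shares Yₖ: 0.0070, 0.0200, 0.0550, 0.1130, 0.1800, 0.2740, 0.4190, 0.5980, 0.7960, 1.0000
Σ (Xₖ−Xₖ₋₁)(Yₖ+Yₖ₋₁) = (1/10)(0.0070+0.0000) + (1/10)(0.0200+0.0070) + (1/10)(0.0550+0.0200) + (1/10)(0.1130+0.0550) + (1/10)(0.1800+0.1130) + (1/10)(0.2740+0.1800) + (1/10)(0.4190+0.2740) + (1/10)(0.5980+0.4190) + (1/10)(0.7960+0.5980) + (1/10)(1.0000+0.7960)
  = 0.0007 + 0.0027 + 0.0075 + 0.0168 + 0.0293 + 0.0454 + 0.0693 + 0.1017 + 0.1394 + 0.1796 = 0.5924
G = 1 − 0.5924 = 0.4076

0.408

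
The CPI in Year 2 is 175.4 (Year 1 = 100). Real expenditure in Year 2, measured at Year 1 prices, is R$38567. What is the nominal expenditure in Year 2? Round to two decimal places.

Nominal = Real × (Index/100) = 38567 × (175.4/100)
        = 38567 × 1.754 = 67646.5180

67646.52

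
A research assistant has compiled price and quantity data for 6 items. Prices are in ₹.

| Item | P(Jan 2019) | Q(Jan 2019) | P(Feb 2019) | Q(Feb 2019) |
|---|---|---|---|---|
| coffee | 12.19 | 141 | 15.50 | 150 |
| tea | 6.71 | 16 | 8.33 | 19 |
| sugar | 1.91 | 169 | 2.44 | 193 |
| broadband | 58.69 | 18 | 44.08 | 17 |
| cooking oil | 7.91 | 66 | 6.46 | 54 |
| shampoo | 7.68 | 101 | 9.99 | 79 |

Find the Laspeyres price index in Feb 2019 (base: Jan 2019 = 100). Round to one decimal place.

Laspeyres price index uses base-period quantities as weights.
ΣP(Feb 2019)·Q(Jan 2019) = 15.50×141 + 8.33×16 + 2.44×169 + 44.08×18 + 6.46×66 + 9.99×101 = 2185.5 + 133.28 + 412.36 + 793.44 + 426.36 + 1008.99 = 4959.93
ΣP(Jan 2019)·Q(Jan 2019) = 12.19×141 + 6.71×16 + 1.91×169 + 58.69×18 + 7.91×66 + 7.68×101 = 1718.79 + 107.36 + 322.79 + 1056.42 + 522.06 + 775.68 = 4503.1
Index = 4959.93 / 4503.1 × 100 = 110.1448

110.1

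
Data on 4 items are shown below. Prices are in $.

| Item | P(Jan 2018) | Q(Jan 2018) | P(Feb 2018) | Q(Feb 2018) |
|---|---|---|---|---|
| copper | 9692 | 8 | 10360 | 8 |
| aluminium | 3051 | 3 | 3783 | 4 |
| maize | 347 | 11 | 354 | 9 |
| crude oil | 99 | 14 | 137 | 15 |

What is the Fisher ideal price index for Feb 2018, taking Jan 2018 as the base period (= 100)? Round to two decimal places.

109.15

Laspeyres component (base-period weights):
ΣP(Feb 2018)Q(Jan 2018) = 10360×8 + 3783×3 + 354×11 + 137×14 = 82880 + 11349 + 3894 + 1918 = 100041
ΣP(Jan 2018)Q(Jan 2018) = 9692×8 + 3051×3 + 347×11 + 99×14 = 77536 + 9153 + 3817 + 1386 = 91892
L = 100041 / 91892 × 100 = 108.8680
Paasche component (current-period weights):
ΣP(Feb 2018)Q(Feb 2018) = 10360×8 + 3783×4 + 354×9 + 137×15 = 82880 + 15132 + 3186 + 2055 = 103253
ΣP(Jan 2018)Q(Feb 2018) = 9692×8 + 3051×4 + 347×9 + 99×15 = 77536 + 12204 + 3123 + 1485 = 94348
P = 103253 / 94348 × 100 = 109.4385
Fisher = √(L × P) = √(108.8680 × 109.4385) = 109.1529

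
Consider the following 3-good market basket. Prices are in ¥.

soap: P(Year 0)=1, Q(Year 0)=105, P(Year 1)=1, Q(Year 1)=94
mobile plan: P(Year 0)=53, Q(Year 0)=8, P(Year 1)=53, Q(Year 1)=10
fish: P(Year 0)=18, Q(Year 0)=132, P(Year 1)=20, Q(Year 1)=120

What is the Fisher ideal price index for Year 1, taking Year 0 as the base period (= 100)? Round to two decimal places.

108.85

Laspeyres component (base-period weights):
ΣP(Year 1)Q(Year 0) = 1×105 + 53×8 + 20×132 = 105 + 424 + 2640 = 3169
ΣP(Year 0)Q(Year 0) = 1×105 + 53×8 + 18×132 = 105 + 424 + 2376 = 2905
L = 3169 / 2905 × 100 = 109.0878
Paasche component (current-period weights):
ΣP(Year 1)Q(Year 1) = 1×94 + 53×10 + 20×120 = 94 + 530 + 2400 = 3024
ΣP(Year 0)Q(Year 1) = 1×94 + 53×10 + 18×120 = 94 + 530 + 2160 = 2784
P = 3024 / 2784 × 100 = 108.6207
Fisher = √(L × P) = √(109.0878 × 108.6207) = 108.8540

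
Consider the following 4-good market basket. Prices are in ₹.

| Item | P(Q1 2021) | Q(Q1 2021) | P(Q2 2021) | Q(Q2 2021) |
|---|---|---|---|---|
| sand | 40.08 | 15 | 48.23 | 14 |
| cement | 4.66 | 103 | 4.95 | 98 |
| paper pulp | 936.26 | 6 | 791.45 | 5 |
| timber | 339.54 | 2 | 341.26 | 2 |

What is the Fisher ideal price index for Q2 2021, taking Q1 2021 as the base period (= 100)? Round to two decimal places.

Laspeyres component (base-period weights):
ΣP(Q2 2021)Q(Q1 2021) = 48.23×15 + 4.95×103 + 791.45×6 + 341.26×2 = 723.45 + 509.85 + 4748.7 + 682.52 = 6664.52
ΣP(Q1 2021)Q(Q1 2021) = 40.08×15 + 4.66×103 + 936.26×6 + 339.54×2 = 601.2 + 479.98 + 5617.56 + 679.08 = 7377.82
L = 6664.52 / 7377.82 × 100 = 90.3318
Paasche component (current-period weights):
ΣP(Q2 2021)Q(Q2 2021) = 48.23×14 + 4.95×98 + 791.45×5 + 341.26×2 = 675.22 + 485.1 + 3957.25 + 682.52 = 5800.09
ΣP(Q1 2021)Q(Q2 2021) = 40.08×14 + 4.66×98 + 936.26×5 + 339.54×2 = 561.12 + 456.68 + 4681.3 + 679.08 = 6378.18
P = 5800.09 / 6378.18 × 100 = 90.9364
Fisher = √(L × P) = √(90.3318 × 90.9364) = 90.6336

90.63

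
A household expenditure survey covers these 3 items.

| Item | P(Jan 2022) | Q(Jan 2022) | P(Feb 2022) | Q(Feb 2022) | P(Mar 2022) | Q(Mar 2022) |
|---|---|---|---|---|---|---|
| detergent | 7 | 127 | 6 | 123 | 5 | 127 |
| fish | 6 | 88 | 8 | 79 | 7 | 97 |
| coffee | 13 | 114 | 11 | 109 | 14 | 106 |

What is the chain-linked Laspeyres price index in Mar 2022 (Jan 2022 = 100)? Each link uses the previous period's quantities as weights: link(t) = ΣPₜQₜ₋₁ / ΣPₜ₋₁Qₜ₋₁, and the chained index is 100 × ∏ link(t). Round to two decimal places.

98.39

Link Jan 2022→Feb 2022:
ΣP(Feb 2022)Q(Jan 2022) = 6×127 + 8×88 + 11×114 = 762 + 704 + 1254 = 2720
ΣP(Jan 2022)Q(Jan 2022) = 7×127 + 6×88 + 13×114 = 889 + 528 + 1482 = 2899
link = 2720/2899 = 0.938255
Link Feb 2022→Mar 2022:
ΣP(Mar 2022)Q(Feb 2022) = 5×123 + 7×79 + 14×109 = 615 + 553 + 1526 = 2694
ΣP(Feb 2022)Q(Feb 2022) = 6×123 + 8×79 + 11×109 = 738 + 632 + 1199 = 2569
link = 2694/2569 = 1.048657
Chained index = 100 × 0.938255 × 1.048657 = 98.3907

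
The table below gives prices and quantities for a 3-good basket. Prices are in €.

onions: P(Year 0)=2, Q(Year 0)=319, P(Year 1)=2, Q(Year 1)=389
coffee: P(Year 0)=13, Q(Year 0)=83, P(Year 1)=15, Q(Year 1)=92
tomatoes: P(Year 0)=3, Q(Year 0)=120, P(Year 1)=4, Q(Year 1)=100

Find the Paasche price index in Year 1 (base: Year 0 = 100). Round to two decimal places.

Paasche price index uses current-period quantities as weights.
ΣP(Year 1)·Q(Year 1) = 2×389 + 15×92 + 4×100 = 778 + 1380 + 400 = 2558
ΣP(Year 0)·Q(Year 1) = 2×389 + 13×92 + 3×100 = 778 + 1196 + 300 = 2274
Index = 2558 / 2274 × 100 = 112.4890

112.49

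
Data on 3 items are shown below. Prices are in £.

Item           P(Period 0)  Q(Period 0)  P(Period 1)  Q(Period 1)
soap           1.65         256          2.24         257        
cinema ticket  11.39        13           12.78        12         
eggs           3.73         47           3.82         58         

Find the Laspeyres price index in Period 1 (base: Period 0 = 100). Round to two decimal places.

123.24

Laspeyres price index uses base-period quantities as weights.
ΣP(Period 1)·Q(Period 0) = 2.24×256 + 12.78×13 + 3.82×47 = 573.44 + 166.14 + 179.54 = 919.12
ΣP(Period 0)·Q(Period 0) = 1.65×256 + 11.39×13 + 3.73×47 = 422.4 + 148.07 + 175.31 = 745.78
Index = 919.12 / 745.78 × 100 = 123.2428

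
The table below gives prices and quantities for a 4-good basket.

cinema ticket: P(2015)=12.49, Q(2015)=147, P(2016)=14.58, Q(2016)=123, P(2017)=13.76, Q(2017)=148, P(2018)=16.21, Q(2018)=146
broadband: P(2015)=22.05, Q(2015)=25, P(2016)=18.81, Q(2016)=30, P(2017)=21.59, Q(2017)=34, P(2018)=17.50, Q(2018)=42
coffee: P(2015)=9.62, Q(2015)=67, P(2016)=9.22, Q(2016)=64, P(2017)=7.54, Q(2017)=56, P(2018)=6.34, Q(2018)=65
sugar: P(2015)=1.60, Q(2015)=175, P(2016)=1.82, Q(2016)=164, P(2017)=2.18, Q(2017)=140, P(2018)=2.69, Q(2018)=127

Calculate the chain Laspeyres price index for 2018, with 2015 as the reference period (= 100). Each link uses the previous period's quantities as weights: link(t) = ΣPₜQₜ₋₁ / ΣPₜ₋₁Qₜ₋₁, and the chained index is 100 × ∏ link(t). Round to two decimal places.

111.84

Link 2015→2016:
ΣP(2016)Q(2015) = 14.58×147 + 18.81×25 + 9.22×67 + 1.82×175 = 2143.26 + 470.25 + 617.74 + 318.5 = 3549.75
ΣP(2015)Q(2015) = 12.49×147 + 22.05×25 + 9.62×67 + 1.60×175 = 1836.03 + 551.25 + 644.54 + 280 = 3311.82
link = 3549.75/3311.82 = 1.071843
Link 2016→2017:
ΣP(2017)Q(2016) = 13.76×123 + 21.59×30 + 7.54×64 + 2.18×164 = 1692.48 + 647.7 + 482.56 + 357.52 = 3180.26
ΣP(2016)Q(2016) = 14.58×123 + 18.81×30 + 9.22×64 + 1.82×164 = 1793.34 + 564.3 + 590.08 + 298.48 = 3246.2
link = 3180.26/3246.2 = 0.979687
Link 2017→2018:
ΣP(2018)Q(2017) = 16.21×148 + 17.50×34 + 6.34×56 + 2.69×140 = 2399.08 + 595 + 355.04 + 376.6 = 3725.72
ΣP(2017)Q(2017) = 13.76×148 + 21.59×34 + 7.54×56 + 2.18×140 = 2036.48 + 734.06 + 422.24 + 305.2 = 3497.98
link = 3725.72/3497.98 = 1.065106
Chained index = 100 × 1.071843 × 0.979687 × 1.065106 = 111.8436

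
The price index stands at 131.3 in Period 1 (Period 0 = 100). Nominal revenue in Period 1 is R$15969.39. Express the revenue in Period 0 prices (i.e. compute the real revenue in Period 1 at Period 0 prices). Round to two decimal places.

12162.52

Real = Nominal ÷ (Index/100) = 15969.39 ÷ (131.3/100)
     = 15969.39 ÷ 1.313 = 12162.5209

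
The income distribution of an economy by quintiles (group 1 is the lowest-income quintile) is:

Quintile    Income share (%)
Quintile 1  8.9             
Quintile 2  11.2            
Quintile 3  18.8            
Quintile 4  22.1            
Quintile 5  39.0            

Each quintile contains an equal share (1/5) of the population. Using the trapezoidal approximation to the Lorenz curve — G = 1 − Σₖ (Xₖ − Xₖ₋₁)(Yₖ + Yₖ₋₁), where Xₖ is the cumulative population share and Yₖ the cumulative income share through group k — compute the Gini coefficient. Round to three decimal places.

0.284

Cumulative income shares Yₖ: 0.0890, 0.2010, 0.3890, 0.6100, 1.0000
Σ (Xₖ−Xₖ₋₁)(Yₖ+Yₖ₋₁) = (1/5)(0.0890+0.0000) + (1/5)(0.2010+0.0890) + (1/5)(0.3890+0.2010) + (1/5)(0.6100+0.3890) + (1/5)(1.0000+0.6100)
  = 0.0178 + 0.0580 + 0.1180 + 0.1998 + 0.3220 = 0.7156
G = 1 − 0.7156 = 0.2844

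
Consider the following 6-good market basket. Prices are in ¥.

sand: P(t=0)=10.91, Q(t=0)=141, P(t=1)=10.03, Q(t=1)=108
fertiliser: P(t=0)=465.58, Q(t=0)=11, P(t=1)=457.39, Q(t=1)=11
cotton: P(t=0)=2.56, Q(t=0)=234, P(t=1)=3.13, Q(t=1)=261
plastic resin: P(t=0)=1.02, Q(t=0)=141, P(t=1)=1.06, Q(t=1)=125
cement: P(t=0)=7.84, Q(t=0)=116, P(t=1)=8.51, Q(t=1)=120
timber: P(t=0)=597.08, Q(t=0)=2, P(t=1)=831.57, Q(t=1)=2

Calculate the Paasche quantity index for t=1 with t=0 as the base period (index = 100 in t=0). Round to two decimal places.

Paasche quantity index uses current-period prices as weights.
ΣP(t=1)·Q(t=1) = 10.03×108 + 457.39×11 + 3.13×261 + 1.06×125 + 8.51×120 + 831.57×2 = 1083.24 + 5031.29 + 816.93 + 132.5 + 1021.2 + 1663.14 = 9748.3
ΣP(t=1)·Q(t=0) = 10.03×141 + 457.39×11 + 3.13×234 + 1.06×141 + 8.51×116 + 831.57×2 = 1414.23 + 5031.29 + 732.42 + 149.46 + 987.16 + 1663.14 = 9977.7
Index = 9748.3 / 9977.7 × 100 = 97.7009

97.70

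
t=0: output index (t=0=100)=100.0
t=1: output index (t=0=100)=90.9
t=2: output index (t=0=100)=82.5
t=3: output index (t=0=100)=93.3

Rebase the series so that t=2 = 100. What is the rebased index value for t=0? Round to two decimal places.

121.21

Rebased(t=0) = 100.0 / 82.5 × 100 = 121.2121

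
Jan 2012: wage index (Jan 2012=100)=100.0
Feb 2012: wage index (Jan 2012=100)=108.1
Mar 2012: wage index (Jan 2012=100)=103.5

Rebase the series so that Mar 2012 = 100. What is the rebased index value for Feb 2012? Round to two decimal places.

104.44

Rebased(Feb 2012) = 108.1 / 103.5 × 100 = 104.4444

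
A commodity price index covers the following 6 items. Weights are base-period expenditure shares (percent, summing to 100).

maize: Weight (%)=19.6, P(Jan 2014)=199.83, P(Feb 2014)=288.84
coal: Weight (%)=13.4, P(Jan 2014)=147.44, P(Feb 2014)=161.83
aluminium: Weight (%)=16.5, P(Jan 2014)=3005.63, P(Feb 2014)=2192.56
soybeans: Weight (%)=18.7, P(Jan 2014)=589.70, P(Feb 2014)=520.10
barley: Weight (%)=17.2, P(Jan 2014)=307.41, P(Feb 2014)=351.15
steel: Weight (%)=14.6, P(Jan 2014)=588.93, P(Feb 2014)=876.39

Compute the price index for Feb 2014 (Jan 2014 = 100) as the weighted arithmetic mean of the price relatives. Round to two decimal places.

maize: 19.6 × (288.84/199.83) = 19.6 × 1.445429 = 28.3304
coal: 13.4 × (161.83/147.44) = 13.4 × 1.097599 = 14.7078
aluminium: 16.5 × (2192.56/3005.63) = 16.5 × 0.729484 = 12.0365
soybeans: 18.7 × (520.10/589.70) = 18.7 × 0.881974 = 16.4929
barley: 17.2 × (351.15/307.41) = 17.2 × 1.142286 = 19.6473
steel: 14.6 × (876.39/588.93) = 14.6 × 1.488106 = 21.7263
Index = Σ wᵢ·(p₁ᵢ/p₀ᵢ) = 28.3304 + 14.7078 + 12.0365 + 16.4929 + 19.6473 + 21.7263 = 112.9413

112.94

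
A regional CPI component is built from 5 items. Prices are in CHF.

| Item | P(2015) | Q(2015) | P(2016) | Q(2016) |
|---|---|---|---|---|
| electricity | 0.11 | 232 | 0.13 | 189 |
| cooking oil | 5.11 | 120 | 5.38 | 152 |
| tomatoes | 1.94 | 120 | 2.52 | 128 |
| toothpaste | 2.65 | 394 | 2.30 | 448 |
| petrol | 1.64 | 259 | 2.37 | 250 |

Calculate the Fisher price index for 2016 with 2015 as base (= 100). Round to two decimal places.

Laspeyres component (base-period weights):
ΣP(2016)Q(2015) = 0.13×232 + 5.38×120 + 2.52×120 + 2.30×394 + 2.37×259 = 30.16 + 645.6 + 302.4 + 906.2 + 613.83 = 2498.19
ΣP(2015)Q(2015) = 0.11×232 + 5.11×120 + 1.94×120 + 2.65×394 + 1.64×259 = 25.52 + 613.2 + 232.8 + 1044.1 + 424.76 = 2340.38
L = 2498.19 / 2340.38 × 100 = 106.7429
Paasche component (current-period weights):
ΣP(2016)Q(2016) = 0.13×189 + 5.38×152 + 2.52×128 + 2.30×448 + 2.37×250 = 24.57 + 817.76 + 322.56 + 1030.4 + 592.5 = 2787.79
ΣP(2015)Q(2016) = 0.11×189 + 5.11×152 + 1.94×128 + 2.65×448 + 1.64×250 = 20.79 + 776.72 + 248.32 + 1187.2 + 410 = 2643.03
P = 2787.79 / 2643.03 × 100 = 105.4770
Fisher = √(L × P) = √(106.7429 × 105.4770) = 106.1081

106.11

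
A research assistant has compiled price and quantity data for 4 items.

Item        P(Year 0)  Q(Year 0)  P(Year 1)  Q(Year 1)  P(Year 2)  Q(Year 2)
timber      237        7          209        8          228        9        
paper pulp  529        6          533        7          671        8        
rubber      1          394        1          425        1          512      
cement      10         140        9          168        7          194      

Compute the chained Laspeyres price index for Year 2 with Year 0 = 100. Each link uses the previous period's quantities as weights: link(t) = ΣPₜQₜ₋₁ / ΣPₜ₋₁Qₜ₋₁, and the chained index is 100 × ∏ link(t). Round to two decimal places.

Link Year 0→Year 1:
ΣP(Year 1)Q(Year 0) = 209×7 + 533×6 + 1×394 + 9×140 = 1463 + 3198 + 394 + 1260 = 6315
ΣP(Year 0)Q(Year 0) = 237×7 + 529×6 + 1×394 + 10×140 = 1659 + 3174 + 394 + 1400 = 6627
link = 6315/6627 = 0.952920
Link Year 1→Year 2:
ΣP(Year 2)Q(Year 1) = 228×8 + 671×7 + 1×425 + 7×168 = 1824 + 4697 + 425 + 1176 = 8122
ΣP(Year 1)Q(Year 1) = 209×8 + 533×7 + 1×425 + 9×168 = 1672 + 3731 + 425 + 1512 = 7340
link = 8122/7340 = 1.106540
Chained index = 100 × 0.952920 × 1.106540 = 105.4443

105.44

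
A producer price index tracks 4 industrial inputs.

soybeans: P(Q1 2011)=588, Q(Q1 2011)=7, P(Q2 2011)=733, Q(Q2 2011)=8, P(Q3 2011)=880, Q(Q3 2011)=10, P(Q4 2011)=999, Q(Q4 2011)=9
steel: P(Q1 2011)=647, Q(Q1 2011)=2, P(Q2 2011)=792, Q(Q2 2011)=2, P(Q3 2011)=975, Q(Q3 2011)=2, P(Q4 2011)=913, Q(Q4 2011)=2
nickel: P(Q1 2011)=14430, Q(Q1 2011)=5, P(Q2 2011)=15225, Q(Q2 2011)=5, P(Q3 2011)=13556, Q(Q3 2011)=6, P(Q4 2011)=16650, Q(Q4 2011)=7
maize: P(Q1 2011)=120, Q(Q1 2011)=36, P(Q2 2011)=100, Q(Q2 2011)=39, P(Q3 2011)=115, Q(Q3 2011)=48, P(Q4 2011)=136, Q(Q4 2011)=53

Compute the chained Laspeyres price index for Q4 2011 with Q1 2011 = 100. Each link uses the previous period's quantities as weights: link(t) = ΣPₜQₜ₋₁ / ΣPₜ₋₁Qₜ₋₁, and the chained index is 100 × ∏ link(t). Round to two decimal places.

118.80

Link Q1 2011→Q2 2011:
ΣP(Q2 2011)Q(Q1 2011) = 733×7 + 792×2 + 15225×5 + 100×36 = 5131 + 1584 + 76125 + 3600 = 86440
ΣP(Q1 2011)Q(Q1 2011) = 588×7 + 647×2 + 14430×5 + 120×36 = 4116 + 1294 + 72150 + 4320 = 81880
link = 86440/81880 = 1.055691
Link Q2 2011→Q3 2011:
ΣP(Q3 2011)Q(Q2 2011) = 880×8 + 975×2 + 13556×5 + 115×39 = 7040 + 1950 + 67780 + 4485 = 81255
ΣP(Q2 2011)Q(Q2 2011) = 733×8 + 792×2 + 15225×5 + 100×39 = 5864 + 1584 + 76125 + 3900 = 87473
link = 81255/87473 = 0.928915
Link Q3 2011→Q4 2011:
ΣP(Q4 2011)Q(Q3 2011) = 999×10 + 913×2 + 16650×6 + 136×48 = 9990 + 1826 + 99900 + 6528 = 118244
ΣP(Q3 2011)Q(Q3 2011) = 880×10 + 975×2 + 13556×6 + 115×48 = 8800 + 1950 + 81336 + 5520 = 97606
link = 118244/97606 = 1.211442
Chained index = 100 × 1.055691 × 0.928915 × 1.211442 = 118.7998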